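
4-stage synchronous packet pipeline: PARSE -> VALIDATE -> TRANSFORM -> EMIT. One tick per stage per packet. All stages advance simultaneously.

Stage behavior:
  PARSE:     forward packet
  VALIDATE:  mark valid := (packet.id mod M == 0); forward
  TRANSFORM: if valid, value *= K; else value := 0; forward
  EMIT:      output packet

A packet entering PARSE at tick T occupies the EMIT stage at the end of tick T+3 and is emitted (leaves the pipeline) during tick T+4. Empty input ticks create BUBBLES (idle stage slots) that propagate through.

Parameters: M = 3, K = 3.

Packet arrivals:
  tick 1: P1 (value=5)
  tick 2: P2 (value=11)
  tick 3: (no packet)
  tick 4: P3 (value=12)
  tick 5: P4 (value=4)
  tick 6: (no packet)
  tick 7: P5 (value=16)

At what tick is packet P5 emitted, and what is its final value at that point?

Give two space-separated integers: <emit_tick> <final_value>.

Answer: 11 0

Derivation:
Tick 1: [PARSE:P1(v=5,ok=F), VALIDATE:-, TRANSFORM:-, EMIT:-] out:-; in:P1
Tick 2: [PARSE:P2(v=11,ok=F), VALIDATE:P1(v=5,ok=F), TRANSFORM:-, EMIT:-] out:-; in:P2
Tick 3: [PARSE:-, VALIDATE:P2(v=11,ok=F), TRANSFORM:P1(v=0,ok=F), EMIT:-] out:-; in:-
Tick 4: [PARSE:P3(v=12,ok=F), VALIDATE:-, TRANSFORM:P2(v=0,ok=F), EMIT:P1(v=0,ok=F)] out:-; in:P3
Tick 5: [PARSE:P4(v=4,ok=F), VALIDATE:P3(v=12,ok=T), TRANSFORM:-, EMIT:P2(v=0,ok=F)] out:P1(v=0); in:P4
Tick 6: [PARSE:-, VALIDATE:P4(v=4,ok=F), TRANSFORM:P3(v=36,ok=T), EMIT:-] out:P2(v=0); in:-
Tick 7: [PARSE:P5(v=16,ok=F), VALIDATE:-, TRANSFORM:P4(v=0,ok=F), EMIT:P3(v=36,ok=T)] out:-; in:P5
Tick 8: [PARSE:-, VALIDATE:P5(v=16,ok=F), TRANSFORM:-, EMIT:P4(v=0,ok=F)] out:P3(v=36); in:-
Tick 9: [PARSE:-, VALIDATE:-, TRANSFORM:P5(v=0,ok=F), EMIT:-] out:P4(v=0); in:-
Tick 10: [PARSE:-, VALIDATE:-, TRANSFORM:-, EMIT:P5(v=0,ok=F)] out:-; in:-
Tick 11: [PARSE:-, VALIDATE:-, TRANSFORM:-, EMIT:-] out:P5(v=0); in:-
P5: arrives tick 7, valid=False (id=5, id%3=2), emit tick 11, final value 0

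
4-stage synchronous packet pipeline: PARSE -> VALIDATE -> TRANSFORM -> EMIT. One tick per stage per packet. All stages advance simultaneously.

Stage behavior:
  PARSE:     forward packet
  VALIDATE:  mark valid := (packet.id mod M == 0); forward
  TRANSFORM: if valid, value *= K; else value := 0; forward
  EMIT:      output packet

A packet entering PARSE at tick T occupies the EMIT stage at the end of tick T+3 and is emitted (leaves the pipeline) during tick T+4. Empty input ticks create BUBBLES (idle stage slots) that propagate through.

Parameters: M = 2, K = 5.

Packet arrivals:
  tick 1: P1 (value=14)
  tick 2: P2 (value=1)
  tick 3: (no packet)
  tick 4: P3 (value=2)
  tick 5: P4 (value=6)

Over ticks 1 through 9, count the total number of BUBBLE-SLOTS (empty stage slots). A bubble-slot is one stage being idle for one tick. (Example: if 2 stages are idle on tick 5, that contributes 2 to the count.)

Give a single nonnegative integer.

Answer: 20

Derivation:
Tick 1: [PARSE:P1(v=14,ok=F), VALIDATE:-, TRANSFORM:-, EMIT:-] out:-; bubbles=3
Tick 2: [PARSE:P2(v=1,ok=F), VALIDATE:P1(v=14,ok=F), TRANSFORM:-, EMIT:-] out:-; bubbles=2
Tick 3: [PARSE:-, VALIDATE:P2(v=1,ok=T), TRANSFORM:P1(v=0,ok=F), EMIT:-] out:-; bubbles=2
Tick 4: [PARSE:P3(v=2,ok=F), VALIDATE:-, TRANSFORM:P2(v=5,ok=T), EMIT:P1(v=0,ok=F)] out:-; bubbles=1
Tick 5: [PARSE:P4(v=6,ok=F), VALIDATE:P3(v=2,ok=F), TRANSFORM:-, EMIT:P2(v=5,ok=T)] out:P1(v=0); bubbles=1
Tick 6: [PARSE:-, VALIDATE:P4(v=6,ok=T), TRANSFORM:P3(v=0,ok=F), EMIT:-] out:P2(v=5); bubbles=2
Tick 7: [PARSE:-, VALIDATE:-, TRANSFORM:P4(v=30,ok=T), EMIT:P3(v=0,ok=F)] out:-; bubbles=2
Tick 8: [PARSE:-, VALIDATE:-, TRANSFORM:-, EMIT:P4(v=30,ok=T)] out:P3(v=0); bubbles=3
Tick 9: [PARSE:-, VALIDATE:-, TRANSFORM:-, EMIT:-] out:P4(v=30); bubbles=4
Total bubble-slots: 20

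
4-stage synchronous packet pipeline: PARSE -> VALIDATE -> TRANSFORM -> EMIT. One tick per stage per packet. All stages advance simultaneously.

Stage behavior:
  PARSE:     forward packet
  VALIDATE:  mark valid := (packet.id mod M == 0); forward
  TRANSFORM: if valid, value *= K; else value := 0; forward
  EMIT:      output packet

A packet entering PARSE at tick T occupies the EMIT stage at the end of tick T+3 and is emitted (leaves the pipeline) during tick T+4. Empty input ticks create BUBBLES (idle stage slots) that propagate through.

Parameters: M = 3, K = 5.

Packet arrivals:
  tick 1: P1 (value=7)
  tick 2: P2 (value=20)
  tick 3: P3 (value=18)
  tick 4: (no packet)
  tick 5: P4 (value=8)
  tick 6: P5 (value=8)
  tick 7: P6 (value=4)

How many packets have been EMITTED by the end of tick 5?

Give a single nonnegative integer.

Tick 1: [PARSE:P1(v=7,ok=F), VALIDATE:-, TRANSFORM:-, EMIT:-] out:-; in:P1
Tick 2: [PARSE:P2(v=20,ok=F), VALIDATE:P1(v=7,ok=F), TRANSFORM:-, EMIT:-] out:-; in:P2
Tick 3: [PARSE:P3(v=18,ok=F), VALIDATE:P2(v=20,ok=F), TRANSFORM:P1(v=0,ok=F), EMIT:-] out:-; in:P3
Tick 4: [PARSE:-, VALIDATE:P3(v=18,ok=T), TRANSFORM:P2(v=0,ok=F), EMIT:P1(v=0,ok=F)] out:-; in:-
Tick 5: [PARSE:P4(v=8,ok=F), VALIDATE:-, TRANSFORM:P3(v=90,ok=T), EMIT:P2(v=0,ok=F)] out:P1(v=0); in:P4
Emitted by tick 5: ['P1']

Answer: 1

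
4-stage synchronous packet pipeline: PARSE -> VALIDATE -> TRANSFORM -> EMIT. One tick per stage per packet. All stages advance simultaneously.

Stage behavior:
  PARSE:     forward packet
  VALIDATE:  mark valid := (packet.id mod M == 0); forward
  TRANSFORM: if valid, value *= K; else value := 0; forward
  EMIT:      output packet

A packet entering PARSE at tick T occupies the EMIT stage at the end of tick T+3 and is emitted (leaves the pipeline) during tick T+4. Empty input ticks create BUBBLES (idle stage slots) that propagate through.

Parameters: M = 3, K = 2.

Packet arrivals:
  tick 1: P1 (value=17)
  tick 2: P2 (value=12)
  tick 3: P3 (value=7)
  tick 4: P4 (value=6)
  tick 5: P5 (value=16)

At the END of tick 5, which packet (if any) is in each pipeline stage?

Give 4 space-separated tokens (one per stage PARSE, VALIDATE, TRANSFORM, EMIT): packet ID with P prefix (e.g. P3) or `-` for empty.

Answer: P5 P4 P3 P2

Derivation:
Tick 1: [PARSE:P1(v=17,ok=F), VALIDATE:-, TRANSFORM:-, EMIT:-] out:-; in:P1
Tick 2: [PARSE:P2(v=12,ok=F), VALIDATE:P1(v=17,ok=F), TRANSFORM:-, EMIT:-] out:-; in:P2
Tick 3: [PARSE:P3(v=7,ok=F), VALIDATE:P2(v=12,ok=F), TRANSFORM:P1(v=0,ok=F), EMIT:-] out:-; in:P3
Tick 4: [PARSE:P4(v=6,ok=F), VALIDATE:P3(v=7,ok=T), TRANSFORM:P2(v=0,ok=F), EMIT:P1(v=0,ok=F)] out:-; in:P4
Tick 5: [PARSE:P5(v=16,ok=F), VALIDATE:P4(v=6,ok=F), TRANSFORM:P3(v=14,ok=T), EMIT:P2(v=0,ok=F)] out:P1(v=0); in:P5
At end of tick 5: ['P5', 'P4', 'P3', 'P2']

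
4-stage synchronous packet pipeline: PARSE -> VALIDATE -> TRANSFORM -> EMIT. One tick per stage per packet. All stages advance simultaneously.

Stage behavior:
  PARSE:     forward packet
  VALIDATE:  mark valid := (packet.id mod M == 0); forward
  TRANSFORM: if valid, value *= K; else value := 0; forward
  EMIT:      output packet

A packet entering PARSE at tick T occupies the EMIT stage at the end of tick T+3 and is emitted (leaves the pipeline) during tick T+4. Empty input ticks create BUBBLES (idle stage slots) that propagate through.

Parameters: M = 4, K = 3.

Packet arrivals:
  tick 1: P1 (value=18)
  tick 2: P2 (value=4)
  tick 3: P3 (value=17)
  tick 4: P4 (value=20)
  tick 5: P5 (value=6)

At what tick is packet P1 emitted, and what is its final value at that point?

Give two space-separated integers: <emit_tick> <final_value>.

Answer: 5 0

Derivation:
Tick 1: [PARSE:P1(v=18,ok=F), VALIDATE:-, TRANSFORM:-, EMIT:-] out:-; in:P1
Tick 2: [PARSE:P2(v=4,ok=F), VALIDATE:P1(v=18,ok=F), TRANSFORM:-, EMIT:-] out:-; in:P2
Tick 3: [PARSE:P3(v=17,ok=F), VALIDATE:P2(v=4,ok=F), TRANSFORM:P1(v=0,ok=F), EMIT:-] out:-; in:P3
Tick 4: [PARSE:P4(v=20,ok=F), VALIDATE:P3(v=17,ok=F), TRANSFORM:P2(v=0,ok=F), EMIT:P1(v=0,ok=F)] out:-; in:P4
Tick 5: [PARSE:P5(v=6,ok=F), VALIDATE:P4(v=20,ok=T), TRANSFORM:P3(v=0,ok=F), EMIT:P2(v=0,ok=F)] out:P1(v=0); in:P5
Tick 6: [PARSE:-, VALIDATE:P5(v=6,ok=F), TRANSFORM:P4(v=60,ok=T), EMIT:P3(v=0,ok=F)] out:P2(v=0); in:-
Tick 7: [PARSE:-, VALIDATE:-, TRANSFORM:P5(v=0,ok=F), EMIT:P4(v=60,ok=T)] out:P3(v=0); in:-
Tick 8: [PARSE:-, VALIDATE:-, TRANSFORM:-, EMIT:P5(v=0,ok=F)] out:P4(v=60); in:-
Tick 9: [PARSE:-, VALIDATE:-, TRANSFORM:-, EMIT:-] out:P5(v=0); in:-
P1: arrives tick 1, valid=False (id=1, id%4=1), emit tick 5, final value 0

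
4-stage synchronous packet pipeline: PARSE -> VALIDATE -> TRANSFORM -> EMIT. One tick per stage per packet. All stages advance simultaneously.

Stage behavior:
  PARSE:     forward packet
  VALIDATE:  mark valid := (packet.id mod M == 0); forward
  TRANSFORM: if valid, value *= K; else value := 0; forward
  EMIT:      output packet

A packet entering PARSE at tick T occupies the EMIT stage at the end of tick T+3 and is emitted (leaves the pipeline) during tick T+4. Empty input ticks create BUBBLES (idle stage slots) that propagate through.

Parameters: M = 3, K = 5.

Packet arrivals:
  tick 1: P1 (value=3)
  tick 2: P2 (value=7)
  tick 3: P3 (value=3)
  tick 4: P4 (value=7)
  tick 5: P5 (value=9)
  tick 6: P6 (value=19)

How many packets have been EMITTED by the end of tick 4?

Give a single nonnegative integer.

Tick 1: [PARSE:P1(v=3,ok=F), VALIDATE:-, TRANSFORM:-, EMIT:-] out:-; in:P1
Tick 2: [PARSE:P2(v=7,ok=F), VALIDATE:P1(v=3,ok=F), TRANSFORM:-, EMIT:-] out:-; in:P2
Tick 3: [PARSE:P3(v=3,ok=F), VALIDATE:P2(v=7,ok=F), TRANSFORM:P1(v=0,ok=F), EMIT:-] out:-; in:P3
Tick 4: [PARSE:P4(v=7,ok=F), VALIDATE:P3(v=3,ok=T), TRANSFORM:P2(v=0,ok=F), EMIT:P1(v=0,ok=F)] out:-; in:P4
Emitted by tick 4: []

Answer: 0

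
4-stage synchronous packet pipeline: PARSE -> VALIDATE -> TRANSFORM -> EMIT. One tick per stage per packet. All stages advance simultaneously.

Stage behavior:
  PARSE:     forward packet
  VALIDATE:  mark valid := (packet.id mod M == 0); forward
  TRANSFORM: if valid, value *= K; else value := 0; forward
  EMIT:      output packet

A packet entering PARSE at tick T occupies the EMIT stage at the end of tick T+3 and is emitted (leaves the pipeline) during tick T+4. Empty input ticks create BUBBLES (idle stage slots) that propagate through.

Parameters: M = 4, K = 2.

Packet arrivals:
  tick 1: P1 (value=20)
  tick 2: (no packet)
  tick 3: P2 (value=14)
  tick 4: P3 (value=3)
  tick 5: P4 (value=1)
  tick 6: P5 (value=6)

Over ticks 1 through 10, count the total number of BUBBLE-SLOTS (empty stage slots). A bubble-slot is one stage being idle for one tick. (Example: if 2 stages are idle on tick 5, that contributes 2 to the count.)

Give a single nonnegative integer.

Answer: 20

Derivation:
Tick 1: [PARSE:P1(v=20,ok=F), VALIDATE:-, TRANSFORM:-, EMIT:-] out:-; bubbles=3
Tick 2: [PARSE:-, VALIDATE:P1(v=20,ok=F), TRANSFORM:-, EMIT:-] out:-; bubbles=3
Tick 3: [PARSE:P2(v=14,ok=F), VALIDATE:-, TRANSFORM:P1(v=0,ok=F), EMIT:-] out:-; bubbles=2
Tick 4: [PARSE:P3(v=3,ok=F), VALIDATE:P2(v=14,ok=F), TRANSFORM:-, EMIT:P1(v=0,ok=F)] out:-; bubbles=1
Tick 5: [PARSE:P4(v=1,ok=F), VALIDATE:P3(v=3,ok=F), TRANSFORM:P2(v=0,ok=F), EMIT:-] out:P1(v=0); bubbles=1
Tick 6: [PARSE:P5(v=6,ok=F), VALIDATE:P4(v=1,ok=T), TRANSFORM:P3(v=0,ok=F), EMIT:P2(v=0,ok=F)] out:-; bubbles=0
Tick 7: [PARSE:-, VALIDATE:P5(v=6,ok=F), TRANSFORM:P4(v=2,ok=T), EMIT:P3(v=0,ok=F)] out:P2(v=0); bubbles=1
Tick 8: [PARSE:-, VALIDATE:-, TRANSFORM:P5(v=0,ok=F), EMIT:P4(v=2,ok=T)] out:P3(v=0); bubbles=2
Tick 9: [PARSE:-, VALIDATE:-, TRANSFORM:-, EMIT:P5(v=0,ok=F)] out:P4(v=2); bubbles=3
Tick 10: [PARSE:-, VALIDATE:-, TRANSFORM:-, EMIT:-] out:P5(v=0); bubbles=4
Total bubble-slots: 20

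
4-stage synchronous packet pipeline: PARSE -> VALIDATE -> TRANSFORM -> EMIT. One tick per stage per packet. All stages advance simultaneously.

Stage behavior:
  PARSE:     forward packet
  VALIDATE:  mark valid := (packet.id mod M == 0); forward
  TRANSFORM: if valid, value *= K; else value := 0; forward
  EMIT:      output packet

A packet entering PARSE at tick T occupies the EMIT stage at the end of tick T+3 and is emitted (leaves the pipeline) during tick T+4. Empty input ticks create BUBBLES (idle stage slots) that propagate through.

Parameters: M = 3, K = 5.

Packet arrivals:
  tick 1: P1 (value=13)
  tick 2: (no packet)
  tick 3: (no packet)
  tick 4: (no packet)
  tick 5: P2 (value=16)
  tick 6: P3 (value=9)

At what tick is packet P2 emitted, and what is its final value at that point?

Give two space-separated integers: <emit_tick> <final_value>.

Answer: 9 0

Derivation:
Tick 1: [PARSE:P1(v=13,ok=F), VALIDATE:-, TRANSFORM:-, EMIT:-] out:-; in:P1
Tick 2: [PARSE:-, VALIDATE:P1(v=13,ok=F), TRANSFORM:-, EMIT:-] out:-; in:-
Tick 3: [PARSE:-, VALIDATE:-, TRANSFORM:P1(v=0,ok=F), EMIT:-] out:-; in:-
Tick 4: [PARSE:-, VALIDATE:-, TRANSFORM:-, EMIT:P1(v=0,ok=F)] out:-; in:-
Tick 5: [PARSE:P2(v=16,ok=F), VALIDATE:-, TRANSFORM:-, EMIT:-] out:P1(v=0); in:P2
Tick 6: [PARSE:P3(v=9,ok=F), VALIDATE:P2(v=16,ok=F), TRANSFORM:-, EMIT:-] out:-; in:P3
Tick 7: [PARSE:-, VALIDATE:P3(v=9,ok=T), TRANSFORM:P2(v=0,ok=F), EMIT:-] out:-; in:-
Tick 8: [PARSE:-, VALIDATE:-, TRANSFORM:P3(v=45,ok=T), EMIT:P2(v=0,ok=F)] out:-; in:-
Tick 9: [PARSE:-, VALIDATE:-, TRANSFORM:-, EMIT:P3(v=45,ok=T)] out:P2(v=0); in:-
Tick 10: [PARSE:-, VALIDATE:-, TRANSFORM:-, EMIT:-] out:P3(v=45); in:-
P2: arrives tick 5, valid=False (id=2, id%3=2), emit tick 9, final value 0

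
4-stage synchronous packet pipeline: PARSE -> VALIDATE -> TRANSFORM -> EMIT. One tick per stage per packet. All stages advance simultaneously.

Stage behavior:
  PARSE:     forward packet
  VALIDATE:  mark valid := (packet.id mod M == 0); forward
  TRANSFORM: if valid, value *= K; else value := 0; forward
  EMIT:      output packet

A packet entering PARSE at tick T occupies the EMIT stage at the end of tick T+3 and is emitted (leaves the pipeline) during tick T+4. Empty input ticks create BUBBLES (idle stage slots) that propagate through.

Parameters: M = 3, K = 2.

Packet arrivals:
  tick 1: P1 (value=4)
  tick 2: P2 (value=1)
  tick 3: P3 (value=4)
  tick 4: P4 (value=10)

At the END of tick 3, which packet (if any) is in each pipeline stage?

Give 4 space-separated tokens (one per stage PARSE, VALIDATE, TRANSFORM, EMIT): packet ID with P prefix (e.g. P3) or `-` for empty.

Tick 1: [PARSE:P1(v=4,ok=F), VALIDATE:-, TRANSFORM:-, EMIT:-] out:-; in:P1
Tick 2: [PARSE:P2(v=1,ok=F), VALIDATE:P1(v=4,ok=F), TRANSFORM:-, EMIT:-] out:-; in:P2
Tick 3: [PARSE:P3(v=4,ok=F), VALIDATE:P2(v=1,ok=F), TRANSFORM:P1(v=0,ok=F), EMIT:-] out:-; in:P3
At end of tick 3: ['P3', 'P2', 'P1', '-']

Answer: P3 P2 P1 -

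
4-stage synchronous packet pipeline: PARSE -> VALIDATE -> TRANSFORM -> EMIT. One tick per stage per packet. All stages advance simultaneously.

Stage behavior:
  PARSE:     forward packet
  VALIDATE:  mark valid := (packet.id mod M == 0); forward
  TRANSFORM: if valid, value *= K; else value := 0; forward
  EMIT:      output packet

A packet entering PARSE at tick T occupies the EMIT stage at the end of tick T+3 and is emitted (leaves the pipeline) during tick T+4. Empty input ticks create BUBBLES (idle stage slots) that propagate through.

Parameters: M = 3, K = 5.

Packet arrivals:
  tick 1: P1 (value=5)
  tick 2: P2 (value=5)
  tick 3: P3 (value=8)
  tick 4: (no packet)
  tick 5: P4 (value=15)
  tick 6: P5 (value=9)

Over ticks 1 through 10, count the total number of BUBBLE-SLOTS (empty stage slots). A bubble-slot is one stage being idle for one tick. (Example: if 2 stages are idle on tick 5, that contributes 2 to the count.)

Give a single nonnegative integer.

Tick 1: [PARSE:P1(v=5,ok=F), VALIDATE:-, TRANSFORM:-, EMIT:-] out:-; bubbles=3
Tick 2: [PARSE:P2(v=5,ok=F), VALIDATE:P1(v=5,ok=F), TRANSFORM:-, EMIT:-] out:-; bubbles=2
Tick 3: [PARSE:P3(v=8,ok=F), VALIDATE:P2(v=5,ok=F), TRANSFORM:P1(v=0,ok=F), EMIT:-] out:-; bubbles=1
Tick 4: [PARSE:-, VALIDATE:P3(v=8,ok=T), TRANSFORM:P2(v=0,ok=F), EMIT:P1(v=0,ok=F)] out:-; bubbles=1
Tick 5: [PARSE:P4(v=15,ok=F), VALIDATE:-, TRANSFORM:P3(v=40,ok=T), EMIT:P2(v=0,ok=F)] out:P1(v=0); bubbles=1
Tick 6: [PARSE:P5(v=9,ok=F), VALIDATE:P4(v=15,ok=F), TRANSFORM:-, EMIT:P3(v=40,ok=T)] out:P2(v=0); bubbles=1
Tick 7: [PARSE:-, VALIDATE:P5(v=9,ok=F), TRANSFORM:P4(v=0,ok=F), EMIT:-] out:P3(v=40); bubbles=2
Tick 8: [PARSE:-, VALIDATE:-, TRANSFORM:P5(v=0,ok=F), EMIT:P4(v=0,ok=F)] out:-; bubbles=2
Tick 9: [PARSE:-, VALIDATE:-, TRANSFORM:-, EMIT:P5(v=0,ok=F)] out:P4(v=0); bubbles=3
Tick 10: [PARSE:-, VALIDATE:-, TRANSFORM:-, EMIT:-] out:P5(v=0); bubbles=4
Total bubble-slots: 20

Answer: 20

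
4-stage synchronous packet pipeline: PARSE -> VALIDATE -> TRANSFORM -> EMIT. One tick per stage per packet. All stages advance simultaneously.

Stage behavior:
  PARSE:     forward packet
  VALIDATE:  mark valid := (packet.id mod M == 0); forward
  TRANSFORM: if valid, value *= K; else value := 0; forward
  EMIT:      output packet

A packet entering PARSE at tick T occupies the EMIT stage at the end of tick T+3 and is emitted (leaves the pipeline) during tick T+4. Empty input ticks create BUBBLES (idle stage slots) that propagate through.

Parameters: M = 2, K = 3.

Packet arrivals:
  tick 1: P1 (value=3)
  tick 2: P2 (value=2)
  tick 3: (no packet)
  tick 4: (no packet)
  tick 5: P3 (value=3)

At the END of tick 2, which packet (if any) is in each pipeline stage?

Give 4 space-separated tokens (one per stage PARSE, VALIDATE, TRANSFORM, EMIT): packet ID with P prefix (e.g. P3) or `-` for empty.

Tick 1: [PARSE:P1(v=3,ok=F), VALIDATE:-, TRANSFORM:-, EMIT:-] out:-; in:P1
Tick 2: [PARSE:P2(v=2,ok=F), VALIDATE:P1(v=3,ok=F), TRANSFORM:-, EMIT:-] out:-; in:P2
At end of tick 2: ['P2', 'P1', '-', '-']

Answer: P2 P1 - -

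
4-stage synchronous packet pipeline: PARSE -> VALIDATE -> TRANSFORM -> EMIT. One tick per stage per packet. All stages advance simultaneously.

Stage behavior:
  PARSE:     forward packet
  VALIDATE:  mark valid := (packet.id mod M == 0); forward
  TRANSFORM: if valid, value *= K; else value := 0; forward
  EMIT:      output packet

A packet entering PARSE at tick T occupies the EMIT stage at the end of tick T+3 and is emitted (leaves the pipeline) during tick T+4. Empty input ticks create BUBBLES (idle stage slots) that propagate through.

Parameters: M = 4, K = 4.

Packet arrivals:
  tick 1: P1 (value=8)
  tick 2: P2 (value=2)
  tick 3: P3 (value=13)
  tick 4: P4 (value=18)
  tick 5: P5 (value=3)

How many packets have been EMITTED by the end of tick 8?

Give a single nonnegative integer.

Answer: 4

Derivation:
Tick 1: [PARSE:P1(v=8,ok=F), VALIDATE:-, TRANSFORM:-, EMIT:-] out:-; in:P1
Tick 2: [PARSE:P2(v=2,ok=F), VALIDATE:P1(v=8,ok=F), TRANSFORM:-, EMIT:-] out:-; in:P2
Tick 3: [PARSE:P3(v=13,ok=F), VALIDATE:P2(v=2,ok=F), TRANSFORM:P1(v=0,ok=F), EMIT:-] out:-; in:P3
Tick 4: [PARSE:P4(v=18,ok=F), VALIDATE:P3(v=13,ok=F), TRANSFORM:P2(v=0,ok=F), EMIT:P1(v=0,ok=F)] out:-; in:P4
Tick 5: [PARSE:P5(v=3,ok=F), VALIDATE:P4(v=18,ok=T), TRANSFORM:P3(v=0,ok=F), EMIT:P2(v=0,ok=F)] out:P1(v=0); in:P5
Tick 6: [PARSE:-, VALIDATE:P5(v=3,ok=F), TRANSFORM:P4(v=72,ok=T), EMIT:P3(v=0,ok=F)] out:P2(v=0); in:-
Tick 7: [PARSE:-, VALIDATE:-, TRANSFORM:P5(v=0,ok=F), EMIT:P4(v=72,ok=T)] out:P3(v=0); in:-
Tick 8: [PARSE:-, VALIDATE:-, TRANSFORM:-, EMIT:P5(v=0,ok=F)] out:P4(v=72); in:-
Emitted by tick 8: ['P1', 'P2', 'P3', 'P4']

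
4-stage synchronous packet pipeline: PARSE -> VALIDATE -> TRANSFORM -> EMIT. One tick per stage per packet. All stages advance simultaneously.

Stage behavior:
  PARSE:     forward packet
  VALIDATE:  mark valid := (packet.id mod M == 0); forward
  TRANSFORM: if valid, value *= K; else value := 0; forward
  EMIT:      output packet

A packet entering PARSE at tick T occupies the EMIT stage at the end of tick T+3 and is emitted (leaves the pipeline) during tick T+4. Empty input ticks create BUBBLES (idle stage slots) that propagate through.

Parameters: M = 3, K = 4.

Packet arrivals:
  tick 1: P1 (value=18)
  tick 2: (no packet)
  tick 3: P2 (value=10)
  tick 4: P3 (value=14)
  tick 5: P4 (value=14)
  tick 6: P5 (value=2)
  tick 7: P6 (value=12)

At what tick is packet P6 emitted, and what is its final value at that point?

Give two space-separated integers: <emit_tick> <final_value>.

Tick 1: [PARSE:P1(v=18,ok=F), VALIDATE:-, TRANSFORM:-, EMIT:-] out:-; in:P1
Tick 2: [PARSE:-, VALIDATE:P1(v=18,ok=F), TRANSFORM:-, EMIT:-] out:-; in:-
Tick 3: [PARSE:P2(v=10,ok=F), VALIDATE:-, TRANSFORM:P1(v=0,ok=F), EMIT:-] out:-; in:P2
Tick 4: [PARSE:P3(v=14,ok=F), VALIDATE:P2(v=10,ok=F), TRANSFORM:-, EMIT:P1(v=0,ok=F)] out:-; in:P3
Tick 5: [PARSE:P4(v=14,ok=F), VALIDATE:P3(v=14,ok=T), TRANSFORM:P2(v=0,ok=F), EMIT:-] out:P1(v=0); in:P4
Tick 6: [PARSE:P5(v=2,ok=F), VALIDATE:P4(v=14,ok=F), TRANSFORM:P3(v=56,ok=T), EMIT:P2(v=0,ok=F)] out:-; in:P5
Tick 7: [PARSE:P6(v=12,ok=F), VALIDATE:P5(v=2,ok=F), TRANSFORM:P4(v=0,ok=F), EMIT:P3(v=56,ok=T)] out:P2(v=0); in:P6
Tick 8: [PARSE:-, VALIDATE:P6(v=12,ok=T), TRANSFORM:P5(v=0,ok=F), EMIT:P4(v=0,ok=F)] out:P3(v=56); in:-
Tick 9: [PARSE:-, VALIDATE:-, TRANSFORM:P6(v=48,ok=T), EMIT:P5(v=0,ok=F)] out:P4(v=0); in:-
Tick 10: [PARSE:-, VALIDATE:-, TRANSFORM:-, EMIT:P6(v=48,ok=T)] out:P5(v=0); in:-
Tick 11: [PARSE:-, VALIDATE:-, TRANSFORM:-, EMIT:-] out:P6(v=48); in:-
P6: arrives tick 7, valid=True (id=6, id%3=0), emit tick 11, final value 48

Answer: 11 48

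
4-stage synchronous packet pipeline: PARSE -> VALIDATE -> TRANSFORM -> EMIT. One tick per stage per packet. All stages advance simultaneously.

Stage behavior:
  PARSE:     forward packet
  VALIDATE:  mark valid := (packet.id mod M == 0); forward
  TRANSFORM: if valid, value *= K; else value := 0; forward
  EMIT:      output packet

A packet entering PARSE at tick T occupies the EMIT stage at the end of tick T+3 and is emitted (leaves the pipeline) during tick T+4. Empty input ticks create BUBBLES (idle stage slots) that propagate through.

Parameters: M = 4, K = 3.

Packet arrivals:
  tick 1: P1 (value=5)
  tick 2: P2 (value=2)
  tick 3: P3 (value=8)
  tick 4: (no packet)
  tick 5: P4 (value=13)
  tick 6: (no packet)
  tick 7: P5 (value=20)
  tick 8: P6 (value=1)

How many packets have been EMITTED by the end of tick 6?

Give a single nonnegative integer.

Answer: 2

Derivation:
Tick 1: [PARSE:P1(v=5,ok=F), VALIDATE:-, TRANSFORM:-, EMIT:-] out:-; in:P1
Tick 2: [PARSE:P2(v=2,ok=F), VALIDATE:P1(v=5,ok=F), TRANSFORM:-, EMIT:-] out:-; in:P2
Tick 3: [PARSE:P3(v=8,ok=F), VALIDATE:P2(v=2,ok=F), TRANSFORM:P1(v=0,ok=F), EMIT:-] out:-; in:P3
Tick 4: [PARSE:-, VALIDATE:P3(v=8,ok=F), TRANSFORM:P2(v=0,ok=F), EMIT:P1(v=0,ok=F)] out:-; in:-
Tick 5: [PARSE:P4(v=13,ok=F), VALIDATE:-, TRANSFORM:P3(v=0,ok=F), EMIT:P2(v=0,ok=F)] out:P1(v=0); in:P4
Tick 6: [PARSE:-, VALIDATE:P4(v=13,ok=T), TRANSFORM:-, EMIT:P3(v=0,ok=F)] out:P2(v=0); in:-
Emitted by tick 6: ['P1', 'P2']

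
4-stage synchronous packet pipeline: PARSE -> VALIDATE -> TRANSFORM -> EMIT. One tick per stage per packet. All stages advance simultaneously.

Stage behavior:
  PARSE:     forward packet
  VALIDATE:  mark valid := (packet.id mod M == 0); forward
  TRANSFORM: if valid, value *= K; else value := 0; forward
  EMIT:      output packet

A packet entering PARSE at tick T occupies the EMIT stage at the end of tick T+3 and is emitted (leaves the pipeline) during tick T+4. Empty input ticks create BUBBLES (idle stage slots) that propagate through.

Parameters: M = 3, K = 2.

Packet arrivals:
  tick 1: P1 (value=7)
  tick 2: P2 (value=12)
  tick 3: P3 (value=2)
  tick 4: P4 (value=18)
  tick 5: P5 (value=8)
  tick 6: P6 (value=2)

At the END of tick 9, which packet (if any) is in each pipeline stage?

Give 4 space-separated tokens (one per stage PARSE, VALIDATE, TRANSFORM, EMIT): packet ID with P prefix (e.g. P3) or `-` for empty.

Answer: - - - P6

Derivation:
Tick 1: [PARSE:P1(v=7,ok=F), VALIDATE:-, TRANSFORM:-, EMIT:-] out:-; in:P1
Tick 2: [PARSE:P2(v=12,ok=F), VALIDATE:P1(v=7,ok=F), TRANSFORM:-, EMIT:-] out:-; in:P2
Tick 3: [PARSE:P3(v=2,ok=F), VALIDATE:P2(v=12,ok=F), TRANSFORM:P1(v=0,ok=F), EMIT:-] out:-; in:P3
Tick 4: [PARSE:P4(v=18,ok=F), VALIDATE:P3(v=2,ok=T), TRANSFORM:P2(v=0,ok=F), EMIT:P1(v=0,ok=F)] out:-; in:P4
Tick 5: [PARSE:P5(v=8,ok=F), VALIDATE:P4(v=18,ok=F), TRANSFORM:P3(v=4,ok=T), EMIT:P2(v=0,ok=F)] out:P1(v=0); in:P5
Tick 6: [PARSE:P6(v=2,ok=F), VALIDATE:P5(v=8,ok=F), TRANSFORM:P4(v=0,ok=F), EMIT:P3(v=4,ok=T)] out:P2(v=0); in:P6
Tick 7: [PARSE:-, VALIDATE:P6(v=2,ok=T), TRANSFORM:P5(v=0,ok=F), EMIT:P4(v=0,ok=F)] out:P3(v=4); in:-
Tick 8: [PARSE:-, VALIDATE:-, TRANSFORM:P6(v=4,ok=T), EMIT:P5(v=0,ok=F)] out:P4(v=0); in:-
Tick 9: [PARSE:-, VALIDATE:-, TRANSFORM:-, EMIT:P6(v=4,ok=T)] out:P5(v=0); in:-
At end of tick 9: ['-', '-', '-', 'P6']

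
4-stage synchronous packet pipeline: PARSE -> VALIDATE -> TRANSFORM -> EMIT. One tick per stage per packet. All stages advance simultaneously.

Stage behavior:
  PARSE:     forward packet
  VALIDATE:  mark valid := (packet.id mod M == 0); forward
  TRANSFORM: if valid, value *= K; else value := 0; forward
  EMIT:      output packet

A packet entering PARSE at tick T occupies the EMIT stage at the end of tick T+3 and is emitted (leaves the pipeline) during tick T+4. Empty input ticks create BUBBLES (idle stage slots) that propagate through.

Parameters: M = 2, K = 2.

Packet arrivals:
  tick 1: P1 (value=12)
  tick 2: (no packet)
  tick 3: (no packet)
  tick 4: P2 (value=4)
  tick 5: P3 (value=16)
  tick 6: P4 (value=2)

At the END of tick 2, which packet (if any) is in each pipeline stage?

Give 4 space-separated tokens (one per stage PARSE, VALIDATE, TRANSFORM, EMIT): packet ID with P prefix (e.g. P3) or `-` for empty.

Tick 1: [PARSE:P1(v=12,ok=F), VALIDATE:-, TRANSFORM:-, EMIT:-] out:-; in:P1
Tick 2: [PARSE:-, VALIDATE:P1(v=12,ok=F), TRANSFORM:-, EMIT:-] out:-; in:-
At end of tick 2: ['-', 'P1', '-', '-']

Answer: - P1 - -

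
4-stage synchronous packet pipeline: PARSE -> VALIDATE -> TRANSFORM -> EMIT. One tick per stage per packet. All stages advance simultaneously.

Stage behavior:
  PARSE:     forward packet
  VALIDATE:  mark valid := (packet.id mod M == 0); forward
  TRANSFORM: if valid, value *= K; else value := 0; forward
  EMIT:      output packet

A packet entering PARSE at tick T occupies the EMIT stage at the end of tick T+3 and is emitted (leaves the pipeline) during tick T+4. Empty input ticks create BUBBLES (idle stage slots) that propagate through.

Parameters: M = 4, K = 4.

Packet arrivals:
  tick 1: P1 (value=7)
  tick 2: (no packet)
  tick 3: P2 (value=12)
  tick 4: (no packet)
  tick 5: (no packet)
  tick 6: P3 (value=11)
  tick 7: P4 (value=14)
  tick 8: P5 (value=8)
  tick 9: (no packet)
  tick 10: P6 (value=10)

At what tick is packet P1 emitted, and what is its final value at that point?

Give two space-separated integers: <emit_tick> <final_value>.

Answer: 5 0

Derivation:
Tick 1: [PARSE:P1(v=7,ok=F), VALIDATE:-, TRANSFORM:-, EMIT:-] out:-; in:P1
Tick 2: [PARSE:-, VALIDATE:P1(v=7,ok=F), TRANSFORM:-, EMIT:-] out:-; in:-
Tick 3: [PARSE:P2(v=12,ok=F), VALIDATE:-, TRANSFORM:P1(v=0,ok=F), EMIT:-] out:-; in:P2
Tick 4: [PARSE:-, VALIDATE:P2(v=12,ok=F), TRANSFORM:-, EMIT:P1(v=0,ok=F)] out:-; in:-
Tick 5: [PARSE:-, VALIDATE:-, TRANSFORM:P2(v=0,ok=F), EMIT:-] out:P1(v=0); in:-
Tick 6: [PARSE:P3(v=11,ok=F), VALIDATE:-, TRANSFORM:-, EMIT:P2(v=0,ok=F)] out:-; in:P3
Tick 7: [PARSE:P4(v=14,ok=F), VALIDATE:P3(v=11,ok=F), TRANSFORM:-, EMIT:-] out:P2(v=0); in:P4
Tick 8: [PARSE:P5(v=8,ok=F), VALIDATE:P4(v=14,ok=T), TRANSFORM:P3(v=0,ok=F), EMIT:-] out:-; in:P5
Tick 9: [PARSE:-, VALIDATE:P5(v=8,ok=F), TRANSFORM:P4(v=56,ok=T), EMIT:P3(v=0,ok=F)] out:-; in:-
Tick 10: [PARSE:P6(v=10,ok=F), VALIDATE:-, TRANSFORM:P5(v=0,ok=F), EMIT:P4(v=56,ok=T)] out:P3(v=0); in:P6
Tick 11: [PARSE:-, VALIDATE:P6(v=10,ok=F), TRANSFORM:-, EMIT:P5(v=0,ok=F)] out:P4(v=56); in:-
Tick 12: [PARSE:-, VALIDATE:-, TRANSFORM:P6(v=0,ok=F), EMIT:-] out:P5(v=0); in:-
Tick 13: [PARSE:-, VALIDATE:-, TRANSFORM:-, EMIT:P6(v=0,ok=F)] out:-; in:-
Tick 14: [PARSE:-, VALIDATE:-, TRANSFORM:-, EMIT:-] out:P6(v=0); in:-
P1: arrives tick 1, valid=False (id=1, id%4=1), emit tick 5, final value 0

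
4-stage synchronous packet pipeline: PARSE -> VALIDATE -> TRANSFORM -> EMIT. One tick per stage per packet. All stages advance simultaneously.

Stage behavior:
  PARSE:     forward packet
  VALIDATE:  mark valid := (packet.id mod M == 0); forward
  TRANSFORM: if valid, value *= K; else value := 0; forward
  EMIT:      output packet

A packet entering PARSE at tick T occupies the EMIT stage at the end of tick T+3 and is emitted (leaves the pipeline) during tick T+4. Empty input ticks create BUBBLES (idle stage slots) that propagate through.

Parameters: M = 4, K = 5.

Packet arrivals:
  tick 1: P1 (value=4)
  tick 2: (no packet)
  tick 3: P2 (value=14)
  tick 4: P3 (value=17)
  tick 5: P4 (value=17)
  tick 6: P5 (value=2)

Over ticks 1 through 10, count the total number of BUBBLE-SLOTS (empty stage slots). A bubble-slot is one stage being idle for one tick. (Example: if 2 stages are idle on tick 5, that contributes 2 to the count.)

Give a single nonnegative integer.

Tick 1: [PARSE:P1(v=4,ok=F), VALIDATE:-, TRANSFORM:-, EMIT:-] out:-; bubbles=3
Tick 2: [PARSE:-, VALIDATE:P1(v=4,ok=F), TRANSFORM:-, EMIT:-] out:-; bubbles=3
Tick 3: [PARSE:P2(v=14,ok=F), VALIDATE:-, TRANSFORM:P1(v=0,ok=F), EMIT:-] out:-; bubbles=2
Tick 4: [PARSE:P3(v=17,ok=F), VALIDATE:P2(v=14,ok=F), TRANSFORM:-, EMIT:P1(v=0,ok=F)] out:-; bubbles=1
Tick 5: [PARSE:P4(v=17,ok=F), VALIDATE:P3(v=17,ok=F), TRANSFORM:P2(v=0,ok=F), EMIT:-] out:P1(v=0); bubbles=1
Tick 6: [PARSE:P5(v=2,ok=F), VALIDATE:P4(v=17,ok=T), TRANSFORM:P3(v=0,ok=F), EMIT:P2(v=0,ok=F)] out:-; bubbles=0
Tick 7: [PARSE:-, VALIDATE:P5(v=2,ok=F), TRANSFORM:P4(v=85,ok=T), EMIT:P3(v=0,ok=F)] out:P2(v=0); bubbles=1
Tick 8: [PARSE:-, VALIDATE:-, TRANSFORM:P5(v=0,ok=F), EMIT:P4(v=85,ok=T)] out:P3(v=0); bubbles=2
Tick 9: [PARSE:-, VALIDATE:-, TRANSFORM:-, EMIT:P5(v=0,ok=F)] out:P4(v=85); bubbles=3
Tick 10: [PARSE:-, VALIDATE:-, TRANSFORM:-, EMIT:-] out:P5(v=0); bubbles=4
Total bubble-slots: 20

Answer: 20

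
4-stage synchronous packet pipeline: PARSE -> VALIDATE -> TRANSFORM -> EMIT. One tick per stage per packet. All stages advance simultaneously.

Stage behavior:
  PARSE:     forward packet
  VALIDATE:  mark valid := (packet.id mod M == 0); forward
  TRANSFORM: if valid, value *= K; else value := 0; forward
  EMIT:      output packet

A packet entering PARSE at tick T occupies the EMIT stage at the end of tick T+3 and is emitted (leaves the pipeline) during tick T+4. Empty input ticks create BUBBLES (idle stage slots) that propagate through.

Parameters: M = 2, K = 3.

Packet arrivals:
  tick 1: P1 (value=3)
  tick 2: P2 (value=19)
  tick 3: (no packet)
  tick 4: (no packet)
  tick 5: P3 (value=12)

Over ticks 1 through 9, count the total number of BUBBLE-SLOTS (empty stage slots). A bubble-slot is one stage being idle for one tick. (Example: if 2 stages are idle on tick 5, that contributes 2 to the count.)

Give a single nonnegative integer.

Answer: 24

Derivation:
Tick 1: [PARSE:P1(v=3,ok=F), VALIDATE:-, TRANSFORM:-, EMIT:-] out:-; bubbles=3
Tick 2: [PARSE:P2(v=19,ok=F), VALIDATE:P1(v=3,ok=F), TRANSFORM:-, EMIT:-] out:-; bubbles=2
Tick 3: [PARSE:-, VALIDATE:P2(v=19,ok=T), TRANSFORM:P1(v=0,ok=F), EMIT:-] out:-; bubbles=2
Tick 4: [PARSE:-, VALIDATE:-, TRANSFORM:P2(v=57,ok=T), EMIT:P1(v=0,ok=F)] out:-; bubbles=2
Tick 5: [PARSE:P3(v=12,ok=F), VALIDATE:-, TRANSFORM:-, EMIT:P2(v=57,ok=T)] out:P1(v=0); bubbles=2
Tick 6: [PARSE:-, VALIDATE:P3(v=12,ok=F), TRANSFORM:-, EMIT:-] out:P2(v=57); bubbles=3
Tick 7: [PARSE:-, VALIDATE:-, TRANSFORM:P3(v=0,ok=F), EMIT:-] out:-; bubbles=3
Tick 8: [PARSE:-, VALIDATE:-, TRANSFORM:-, EMIT:P3(v=0,ok=F)] out:-; bubbles=3
Tick 9: [PARSE:-, VALIDATE:-, TRANSFORM:-, EMIT:-] out:P3(v=0); bubbles=4
Total bubble-slots: 24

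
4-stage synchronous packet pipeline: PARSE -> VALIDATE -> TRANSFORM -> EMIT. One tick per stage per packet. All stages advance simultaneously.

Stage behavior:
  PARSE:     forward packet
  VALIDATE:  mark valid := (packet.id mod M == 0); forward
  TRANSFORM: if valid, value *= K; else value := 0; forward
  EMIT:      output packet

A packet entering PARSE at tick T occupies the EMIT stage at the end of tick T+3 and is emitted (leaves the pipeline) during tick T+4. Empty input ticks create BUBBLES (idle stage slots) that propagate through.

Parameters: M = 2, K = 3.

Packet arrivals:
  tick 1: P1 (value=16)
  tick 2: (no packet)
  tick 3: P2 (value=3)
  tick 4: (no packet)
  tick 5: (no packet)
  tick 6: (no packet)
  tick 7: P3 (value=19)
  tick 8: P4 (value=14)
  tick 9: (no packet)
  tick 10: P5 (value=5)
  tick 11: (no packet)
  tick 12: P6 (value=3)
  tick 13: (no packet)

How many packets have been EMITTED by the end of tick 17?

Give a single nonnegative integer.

Answer: 6

Derivation:
Tick 1: [PARSE:P1(v=16,ok=F), VALIDATE:-, TRANSFORM:-, EMIT:-] out:-; in:P1
Tick 2: [PARSE:-, VALIDATE:P1(v=16,ok=F), TRANSFORM:-, EMIT:-] out:-; in:-
Tick 3: [PARSE:P2(v=3,ok=F), VALIDATE:-, TRANSFORM:P1(v=0,ok=F), EMIT:-] out:-; in:P2
Tick 4: [PARSE:-, VALIDATE:P2(v=3,ok=T), TRANSFORM:-, EMIT:P1(v=0,ok=F)] out:-; in:-
Tick 5: [PARSE:-, VALIDATE:-, TRANSFORM:P2(v=9,ok=T), EMIT:-] out:P1(v=0); in:-
Tick 6: [PARSE:-, VALIDATE:-, TRANSFORM:-, EMIT:P2(v=9,ok=T)] out:-; in:-
Tick 7: [PARSE:P3(v=19,ok=F), VALIDATE:-, TRANSFORM:-, EMIT:-] out:P2(v=9); in:P3
Tick 8: [PARSE:P4(v=14,ok=F), VALIDATE:P3(v=19,ok=F), TRANSFORM:-, EMIT:-] out:-; in:P4
Tick 9: [PARSE:-, VALIDATE:P4(v=14,ok=T), TRANSFORM:P3(v=0,ok=F), EMIT:-] out:-; in:-
Tick 10: [PARSE:P5(v=5,ok=F), VALIDATE:-, TRANSFORM:P4(v=42,ok=T), EMIT:P3(v=0,ok=F)] out:-; in:P5
Tick 11: [PARSE:-, VALIDATE:P5(v=5,ok=F), TRANSFORM:-, EMIT:P4(v=42,ok=T)] out:P3(v=0); in:-
Tick 12: [PARSE:P6(v=3,ok=F), VALIDATE:-, TRANSFORM:P5(v=0,ok=F), EMIT:-] out:P4(v=42); in:P6
Tick 13: [PARSE:-, VALIDATE:P6(v=3,ok=T), TRANSFORM:-, EMIT:P5(v=0,ok=F)] out:-; in:-
Tick 14: [PARSE:-, VALIDATE:-, TRANSFORM:P6(v=9,ok=T), EMIT:-] out:P5(v=0); in:-
Tick 15: [PARSE:-, VALIDATE:-, TRANSFORM:-, EMIT:P6(v=9,ok=T)] out:-; in:-
Tick 16: [PARSE:-, VALIDATE:-, TRANSFORM:-, EMIT:-] out:P6(v=9); in:-
Tick 17: [PARSE:-, VALIDATE:-, TRANSFORM:-, EMIT:-] out:-; in:-
Emitted by tick 17: ['P1', 'P2', 'P3', 'P4', 'P5', 'P6']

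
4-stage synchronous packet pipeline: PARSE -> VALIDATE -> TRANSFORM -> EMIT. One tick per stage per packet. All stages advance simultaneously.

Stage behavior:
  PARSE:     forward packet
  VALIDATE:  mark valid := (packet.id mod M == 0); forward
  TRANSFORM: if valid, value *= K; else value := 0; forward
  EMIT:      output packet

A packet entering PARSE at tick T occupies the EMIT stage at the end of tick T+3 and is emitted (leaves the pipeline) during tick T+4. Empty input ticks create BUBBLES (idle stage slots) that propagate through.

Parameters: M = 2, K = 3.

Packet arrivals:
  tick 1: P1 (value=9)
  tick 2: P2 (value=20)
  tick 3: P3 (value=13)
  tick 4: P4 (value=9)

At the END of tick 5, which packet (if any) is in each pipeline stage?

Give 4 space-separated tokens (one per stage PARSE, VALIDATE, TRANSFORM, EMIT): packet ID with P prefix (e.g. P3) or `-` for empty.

Answer: - P4 P3 P2

Derivation:
Tick 1: [PARSE:P1(v=9,ok=F), VALIDATE:-, TRANSFORM:-, EMIT:-] out:-; in:P1
Tick 2: [PARSE:P2(v=20,ok=F), VALIDATE:P1(v=9,ok=F), TRANSFORM:-, EMIT:-] out:-; in:P2
Tick 3: [PARSE:P3(v=13,ok=F), VALIDATE:P2(v=20,ok=T), TRANSFORM:P1(v=0,ok=F), EMIT:-] out:-; in:P3
Tick 4: [PARSE:P4(v=9,ok=F), VALIDATE:P3(v=13,ok=F), TRANSFORM:P2(v=60,ok=T), EMIT:P1(v=0,ok=F)] out:-; in:P4
Tick 5: [PARSE:-, VALIDATE:P4(v=9,ok=T), TRANSFORM:P3(v=0,ok=F), EMIT:P2(v=60,ok=T)] out:P1(v=0); in:-
At end of tick 5: ['-', 'P4', 'P3', 'P2']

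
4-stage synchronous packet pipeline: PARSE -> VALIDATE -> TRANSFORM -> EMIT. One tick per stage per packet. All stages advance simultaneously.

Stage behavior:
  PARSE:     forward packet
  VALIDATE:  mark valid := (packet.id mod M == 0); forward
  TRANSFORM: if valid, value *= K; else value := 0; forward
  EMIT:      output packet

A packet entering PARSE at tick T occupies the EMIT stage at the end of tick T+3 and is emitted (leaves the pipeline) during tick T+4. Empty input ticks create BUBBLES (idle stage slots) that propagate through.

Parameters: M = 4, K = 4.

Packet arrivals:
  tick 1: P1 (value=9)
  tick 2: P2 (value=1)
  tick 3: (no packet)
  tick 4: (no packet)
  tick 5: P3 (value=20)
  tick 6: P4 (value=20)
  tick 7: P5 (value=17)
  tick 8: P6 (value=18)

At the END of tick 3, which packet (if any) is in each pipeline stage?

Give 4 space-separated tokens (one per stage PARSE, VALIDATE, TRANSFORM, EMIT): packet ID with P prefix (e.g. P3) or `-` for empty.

Answer: - P2 P1 -

Derivation:
Tick 1: [PARSE:P1(v=9,ok=F), VALIDATE:-, TRANSFORM:-, EMIT:-] out:-; in:P1
Tick 2: [PARSE:P2(v=1,ok=F), VALIDATE:P1(v=9,ok=F), TRANSFORM:-, EMIT:-] out:-; in:P2
Tick 3: [PARSE:-, VALIDATE:P2(v=1,ok=F), TRANSFORM:P1(v=0,ok=F), EMIT:-] out:-; in:-
At end of tick 3: ['-', 'P2', 'P1', '-']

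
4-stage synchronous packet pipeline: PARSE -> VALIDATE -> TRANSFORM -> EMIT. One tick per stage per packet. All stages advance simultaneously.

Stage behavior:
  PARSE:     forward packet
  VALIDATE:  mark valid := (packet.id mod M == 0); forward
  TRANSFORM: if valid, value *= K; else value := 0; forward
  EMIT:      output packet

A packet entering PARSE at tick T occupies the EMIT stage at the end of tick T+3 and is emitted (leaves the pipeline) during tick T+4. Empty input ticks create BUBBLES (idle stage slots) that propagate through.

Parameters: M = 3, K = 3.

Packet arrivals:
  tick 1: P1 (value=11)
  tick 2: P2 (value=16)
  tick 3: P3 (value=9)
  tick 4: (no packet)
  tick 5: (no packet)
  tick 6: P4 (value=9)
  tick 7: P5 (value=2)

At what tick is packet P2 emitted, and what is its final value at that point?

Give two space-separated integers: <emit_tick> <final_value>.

Answer: 6 0

Derivation:
Tick 1: [PARSE:P1(v=11,ok=F), VALIDATE:-, TRANSFORM:-, EMIT:-] out:-; in:P1
Tick 2: [PARSE:P2(v=16,ok=F), VALIDATE:P1(v=11,ok=F), TRANSFORM:-, EMIT:-] out:-; in:P2
Tick 3: [PARSE:P3(v=9,ok=F), VALIDATE:P2(v=16,ok=F), TRANSFORM:P1(v=0,ok=F), EMIT:-] out:-; in:P3
Tick 4: [PARSE:-, VALIDATE:P3(v=9,ok=T), TRANSFORM:P2(v=0,ok=F), EMIT:P1(v=0,ok=F)] out:-; in:-
Tick 5: [PARSE:-, VALIDATE:-, TRANSFORM:P3(v=27,ok=T), EMIT:P2(v=0,ok=F)] out:P1(v=0); in:-
Tick 6: [PARSE:P4(v=9,ok=F), VALIDATE:-, TRANSFORM:-, EMIT:P3(v=27,ok=T)] out:P2(v=0); in:P4
Tick 7: [PARSE:P5(v=2,ok=F), VALIDATE:P4(v=9,ok=F), TRANSFORM:-, EMIT:-] out:P3(v=27); in:P5
Tick 8: [PARSE:-, VALIDATE:P5(v=2,ok=F), TRANSFORM:P4(v=0,ok=F), EMIT:-] out:-; in:-
Tick 9: [PARSE:-, VALIDATE:-, TRANSFORM:P5(v=0,ok=F), EMIT:P4(v=0,ok=F)] out:-; in:-
Tick 10: [PARSE:-, VALIDATE:-, TRANSFORM:-, EMIT:P5(v=0,ok=F)] out:P4(v=0); in:-
Tick 11: [PARSE:-, VALIDATE:-, TRANSFORM:-, EMIT:-] out:P5(v=0); in:-
P2: arrives tick 2, valid=False (id=2, id%3=2), emit tick 6, final value 0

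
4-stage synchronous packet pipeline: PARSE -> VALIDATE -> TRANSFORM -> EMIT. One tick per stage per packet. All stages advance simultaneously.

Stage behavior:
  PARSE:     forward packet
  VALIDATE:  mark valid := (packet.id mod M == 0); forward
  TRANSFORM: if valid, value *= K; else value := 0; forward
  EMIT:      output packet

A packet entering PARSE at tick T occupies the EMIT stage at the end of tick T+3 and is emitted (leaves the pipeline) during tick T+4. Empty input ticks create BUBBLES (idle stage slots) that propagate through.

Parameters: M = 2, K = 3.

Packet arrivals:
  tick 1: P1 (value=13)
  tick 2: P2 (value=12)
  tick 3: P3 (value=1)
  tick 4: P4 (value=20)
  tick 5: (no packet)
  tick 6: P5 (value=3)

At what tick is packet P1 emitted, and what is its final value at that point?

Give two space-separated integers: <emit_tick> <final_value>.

Answer: 5 0

Derivation:
Tick 1: [PARSE:P1(v=13,ok=F), VALIDATE:-, TRANSFORM:-, EMIT:-] out:-; in:P1
Tick 2: [PARSE:P2(v=12,ok=F), VALIDATE:P1(v=13,ok=F), TRANSFORM:-, EMIT:-] out:-; in:P2
Tick 3: [PARSE:P3(v=1,ok=F), VALIDATE:P2(v=12,ok=T), TRANSFORM:P1(v=0,ok=F), EMIT:-] out:-; in:P3
Tick 4: [PARSE:P4(v=20,ok=F), VALIDATE:P3(v=1,ok=F), TRANSFORM:P2(v=36,ok=T), EMIT:P1(v=0,ok=F)] out:-; in:P4
Tick 5: [PARSE:-, VALIDATE:P4(v=20,ok=T), TRANSFORM:P3(v=0,ok=F), EMIT:P2(v=36,ok=T)] out:P1(v=0); in:-
Tick 6: [PARSE:P5(v=3,ok=F), VALIDATE:-, TRANSFORM:P4(v=60,ok=T), EMIT:P3(v=0,ok=F)] out:P2(v=36); in:P5
Tick 7: [PARSE:-, VALIDATE:P5(v=3,ok=F), TRANSFORM:-, EMIT:P4(v=60,ok=T)] out:P3(v=0); in:-
Tick 8: [PARSE:-, VALIDATE:-, TRANSFORM:P5(v=0,ok=F), EMIT:-] out:P4(v=60); in:-
Tick 9: [PARSE:-, VALIDATE:-, TRANSFORM:-, EMIT:P5(v=0,ok=F)] out:-; in:-
Tick 10: [PARSE:-, VALIDATE:-, TRANSFORM:-, EMIT:-] out:P5(v=0); in:-
P1: arrives tick 1, valid=False (id=1, id%2=1), emit tick 5, final value 0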